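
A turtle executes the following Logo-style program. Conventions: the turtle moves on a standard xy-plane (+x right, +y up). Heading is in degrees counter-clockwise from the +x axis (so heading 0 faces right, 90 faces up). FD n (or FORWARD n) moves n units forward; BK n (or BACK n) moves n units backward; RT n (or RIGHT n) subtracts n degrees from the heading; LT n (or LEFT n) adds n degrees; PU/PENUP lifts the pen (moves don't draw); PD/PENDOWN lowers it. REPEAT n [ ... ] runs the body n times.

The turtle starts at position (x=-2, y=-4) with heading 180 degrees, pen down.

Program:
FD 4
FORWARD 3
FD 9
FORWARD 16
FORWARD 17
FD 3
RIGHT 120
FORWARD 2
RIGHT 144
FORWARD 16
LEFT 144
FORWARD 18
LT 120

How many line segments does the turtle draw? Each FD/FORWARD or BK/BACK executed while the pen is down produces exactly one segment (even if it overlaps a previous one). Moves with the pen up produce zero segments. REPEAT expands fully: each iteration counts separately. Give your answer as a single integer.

Answer: 9

Derivation:
Executing turtle program step by step:
Start: pos=(-2,-4), heading=180, pen down
FD 4: (-2,-4) -> (-6,-4) [heading=180, draw]
FD 3: (-6,-4) -> (-9,-4) [heading=180, draw]
FD 9: (-9,-4) -> (-18,-4) [heading=180, draw]
FD 16: (-18,-4) -> (-34,-4) [heading=180, draw]
FD 17: (-34,-4) -> (-51,-4) [heading=180, draw]
FD 3: (-51,-4) -> (-54,-4) [heading=180, draw]
RT 120: heading 180 -> 60
FD 2: (-54,-4) -> (-53,-2.268) [heading=60, draw]
RT 144: heading 60 -> 276
FD 16: (-53,-2.268) -> (-51.328,-18.18) [heading=276, draw]
LT 144: heading 276 -> 60
FD 18: (-51.328,-18.18) -> (-42.328,-2.592) [heading=60, draw]
LT 120: heading 60 -> 180
Final: pos=(-42.328,-2.592), heading=180, 9 segment(s) drawn
Segments drawn: 9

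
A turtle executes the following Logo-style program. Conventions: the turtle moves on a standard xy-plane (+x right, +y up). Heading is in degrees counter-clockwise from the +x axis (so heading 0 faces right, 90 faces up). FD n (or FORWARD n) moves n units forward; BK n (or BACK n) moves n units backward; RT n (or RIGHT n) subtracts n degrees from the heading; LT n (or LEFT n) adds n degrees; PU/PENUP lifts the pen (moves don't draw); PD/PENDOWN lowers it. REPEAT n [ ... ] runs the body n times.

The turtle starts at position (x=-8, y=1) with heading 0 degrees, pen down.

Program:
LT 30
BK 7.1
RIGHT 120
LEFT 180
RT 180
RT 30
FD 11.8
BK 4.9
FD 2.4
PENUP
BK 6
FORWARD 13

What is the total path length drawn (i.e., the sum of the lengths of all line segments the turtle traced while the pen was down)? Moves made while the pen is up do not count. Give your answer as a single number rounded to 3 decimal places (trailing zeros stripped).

Answer: 26.2

Derivation:
Executing turtle program step by step:
Start: pos=(-8,1), heading=0, pen down
LT 30: heading 0 -> 30
BK 7.1: (-8,1) -> (-14.149,-2.55) [heading=30, draw]
RT 120: heading 30 -> 270
LT 180: heading 270 -> 90
RT 180: heading 90 -> 270
RT 30: heading 270 -> 240
FD 11.8: (-14.149,-2.55) -> (-20.049,-12.769) [heading=240, draw]
BK 4.9: (-20.049,-12.769) -> (-17.599,-8.526) [heading=240, draw]
FD 2.4: (-17.599,-8.526) -> (-18.799,-10.604) [heading=240, draw]
PU: pen up
BK 6: (-18.799,-10.604) -> (-15.799,-5.408) [heading=240, move]
FD 13: (-15.799,-5.408) -> (-22.299,-16.666) [heading=240, move]
Final: pos=(-22.299,-16.666), heading=240, 4 segment(s) drawn

Segment lengths:
  seg 1: (-8,1) -> (-14.149,-2.55), length = 7.1
  seg 2: (-14.149,-2.55) -> (-20.049,-12.769), length = 11.8
  seg 3: (-20.049,-12.769) -> (-17.599,-8.526), length = 4.9
  seg 4: (-17.599,-8.526) -> (-18.799,-10.604), length = 2.4
Total = 26.2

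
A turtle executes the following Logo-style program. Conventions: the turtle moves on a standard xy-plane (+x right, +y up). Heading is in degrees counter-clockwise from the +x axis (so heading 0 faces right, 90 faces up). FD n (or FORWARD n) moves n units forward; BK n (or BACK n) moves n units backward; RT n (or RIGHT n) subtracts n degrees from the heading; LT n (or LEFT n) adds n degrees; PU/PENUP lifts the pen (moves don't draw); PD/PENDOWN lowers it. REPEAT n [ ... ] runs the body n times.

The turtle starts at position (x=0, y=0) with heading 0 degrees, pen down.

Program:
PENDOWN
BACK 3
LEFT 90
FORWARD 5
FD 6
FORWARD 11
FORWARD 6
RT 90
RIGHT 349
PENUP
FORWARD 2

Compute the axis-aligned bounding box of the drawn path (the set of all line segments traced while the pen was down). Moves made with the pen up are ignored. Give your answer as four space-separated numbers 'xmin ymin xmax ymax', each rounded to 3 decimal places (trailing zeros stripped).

Answer: -3 0 0 28

Derivation:
Executing turtle program step by step:
Start: pos=(0,0), heading=0, pen down
PD: pen down
BK 3: (0,0) -> (-3,0) [heading=0, draw]
LT 90: heading 0 -> 90
FD 5: (-3,0) -> (-3,5) [heading=90, draw]
FD 6: (-3,5) -> (-3,11) [heading=90, draw]
FD 11: (-3,11) -> (-3,22) [heading=90, draw]
FD 6: (-3,22) -> (-3,28) [heading=90, draw]
RT 90: heading 90 -> 0
RT 349: heading 0 -> 11
PU: pen up
FD 2: (-3,28) -> (-1.037,28.382) [heading=11, move]
Final: pos=(-1.037,28.382), heading=11, 5 segment(s) drawn

Segment endpoints: x in {-3, -3, -3, -3, -3, 0}, y in {0, 5, 11, 22, 28}
xmin=-3, ymin=0, xmax=0, ymax=28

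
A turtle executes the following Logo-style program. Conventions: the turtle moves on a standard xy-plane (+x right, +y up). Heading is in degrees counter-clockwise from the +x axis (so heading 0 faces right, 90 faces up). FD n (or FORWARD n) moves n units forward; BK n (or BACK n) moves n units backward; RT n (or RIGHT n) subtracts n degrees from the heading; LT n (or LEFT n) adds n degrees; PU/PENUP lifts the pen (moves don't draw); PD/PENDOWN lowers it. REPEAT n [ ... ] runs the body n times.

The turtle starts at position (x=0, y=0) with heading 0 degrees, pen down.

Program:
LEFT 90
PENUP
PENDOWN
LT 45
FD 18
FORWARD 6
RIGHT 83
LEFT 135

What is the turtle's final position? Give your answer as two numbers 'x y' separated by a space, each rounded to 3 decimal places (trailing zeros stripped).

Answer: -16.971 16.971

Derivation:
Executing turtle program step by step:
Start: pos=(0,0), heading=0, pen down
LT 90: heading 0 -> 90
PU: pen up
PD: pen down
LT 45: heading 90 -> 135
FD 18: (0,0) -> (-12.728,12.728) [heading=135, draw]
FD 6: (-12.728,12.728) -> (-16.971,16.971) [heading=135, draw]
RT 83: heading 135 -> 52
LT 135: heading 52 -> 187
Final: pos=(-16.971,16.971), heading=187, 2 segment(s) drawn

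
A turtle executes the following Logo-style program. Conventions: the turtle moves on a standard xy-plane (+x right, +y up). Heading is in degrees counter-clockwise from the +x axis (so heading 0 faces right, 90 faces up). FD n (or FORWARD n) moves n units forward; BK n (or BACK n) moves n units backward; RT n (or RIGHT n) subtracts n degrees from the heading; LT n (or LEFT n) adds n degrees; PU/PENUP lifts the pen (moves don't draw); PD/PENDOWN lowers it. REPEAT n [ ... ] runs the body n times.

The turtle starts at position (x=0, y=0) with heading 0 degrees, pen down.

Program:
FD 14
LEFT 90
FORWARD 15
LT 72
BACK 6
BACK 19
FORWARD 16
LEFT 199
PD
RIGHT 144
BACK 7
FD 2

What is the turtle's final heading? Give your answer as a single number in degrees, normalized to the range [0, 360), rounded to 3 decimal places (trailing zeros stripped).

Executing turtle program step by step:
Start: pos=(0,0), heading=0, pen down
FD 14: (0,0) -> (14,0) [heading=0, draw]
LT 90: heading 0 -> 90
FD 15: (14,0) -> (14,15) [heading=90, draw]
LT 72: heading 90 -> 162
BK 6: (14,15) -> (19.706,13.146) [heading=162, draw]
BK 19: (19.706,13.146) -> (37.776,7.275) [heading=162, draw]
FD 16: (37.776,7.275) -> (22.56,12.219) [heading=162, draw]
LT 199: heading 162 -> 1
PD: pen down
RT 144: heading 1 -> 217
BK 7: (22.56,12.219) -> (28.15,16.432) [heading=217, draw]
FD 2: (28.15,16.432) -> (26.553,15.228) [heading=217, draw]
Final: pos=(26.553,15.228), heading=217, 7 segment(s) drawn

Answer: 217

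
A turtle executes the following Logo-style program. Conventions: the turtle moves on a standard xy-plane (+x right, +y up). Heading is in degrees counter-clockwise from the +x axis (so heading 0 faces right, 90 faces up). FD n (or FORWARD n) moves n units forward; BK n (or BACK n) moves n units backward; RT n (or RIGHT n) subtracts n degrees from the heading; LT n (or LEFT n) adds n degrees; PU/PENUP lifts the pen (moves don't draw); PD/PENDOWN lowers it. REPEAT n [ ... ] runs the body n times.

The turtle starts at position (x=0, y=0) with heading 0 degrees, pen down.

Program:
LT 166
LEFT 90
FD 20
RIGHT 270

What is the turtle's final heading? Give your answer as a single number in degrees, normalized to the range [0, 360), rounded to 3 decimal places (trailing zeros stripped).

Answer: 346

Derivation:
Executing turtle program step by step:
Start: pos=(0,0), heading=0, pen down
LT 166: heading 0 -> 166
LT 90: heading 166 -> 256
FD 20: (0,0) -> (-4.838,-19.406) [heading=256, draw]
RT 270: heading 256 -> 346
Final: pos=(-4.838,-19.406), heading=346, 1 segment(s) drawn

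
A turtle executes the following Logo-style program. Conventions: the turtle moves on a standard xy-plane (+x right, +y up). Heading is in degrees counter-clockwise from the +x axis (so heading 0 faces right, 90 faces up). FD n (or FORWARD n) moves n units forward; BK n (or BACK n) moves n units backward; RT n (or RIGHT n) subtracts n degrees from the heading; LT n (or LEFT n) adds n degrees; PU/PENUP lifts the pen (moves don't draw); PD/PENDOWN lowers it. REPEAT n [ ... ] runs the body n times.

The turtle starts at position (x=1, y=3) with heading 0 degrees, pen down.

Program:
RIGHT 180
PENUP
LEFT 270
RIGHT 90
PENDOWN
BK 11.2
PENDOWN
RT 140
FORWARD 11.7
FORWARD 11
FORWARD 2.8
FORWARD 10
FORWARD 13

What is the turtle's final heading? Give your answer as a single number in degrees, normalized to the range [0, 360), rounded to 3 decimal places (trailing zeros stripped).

Answer: 220

Derivation:
Executing turtle program step by step:
Start: pos=(1,3), heading=0, pen down
RT 180: heading 0 -> 180
PU: pen up
LT 270: heading 180 -> 90
RT 90: heading 90 -> 0
PD: pen down
BK 11.2: (1,3) -> (-10.2,3) [heading=0, draw]
PD: pen down
RT 140: heading 0 -> 220
FD 11.7: (-10.2,3) -> (-19.163,-4.521) [heading=220, draw]
FD 11: (-19.163,-4.521) -> (-27.589,-11.591) [heading=220, draw]
FD 2.8: (-27.589,-11.591) -> (-29.734,-13.391) [heading=220, draw]
FD 10: (-29.734,-13.391) -> (-37.395,-19.819) [heading=220, draw]
FD 13: (-37.395,-19.819) -> (-47.353,-28.175) [heading=220, draw]
Final: pos=(-47.353,-28.175), heading=220, 6 segment(s) drawn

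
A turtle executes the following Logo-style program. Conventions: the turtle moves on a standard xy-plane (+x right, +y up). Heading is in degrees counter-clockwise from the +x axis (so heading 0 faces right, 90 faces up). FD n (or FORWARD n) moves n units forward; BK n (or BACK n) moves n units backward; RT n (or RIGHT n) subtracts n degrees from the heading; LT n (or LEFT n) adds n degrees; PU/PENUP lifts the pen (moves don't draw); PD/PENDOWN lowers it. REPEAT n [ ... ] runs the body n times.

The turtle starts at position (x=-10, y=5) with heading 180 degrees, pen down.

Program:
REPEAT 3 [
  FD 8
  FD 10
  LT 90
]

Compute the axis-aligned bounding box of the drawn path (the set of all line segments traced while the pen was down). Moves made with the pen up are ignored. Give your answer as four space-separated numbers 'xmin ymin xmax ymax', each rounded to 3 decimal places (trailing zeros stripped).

Answer: -28 -13 -10 5

Derivation:
Executing turtle program step by step:
Start: pos=(-10,5), heading=180, pen down
REPEAT 3 [
  -- iteration 1/3 --
  FD 8: (-10,5) -> (-18,5) [heading=180, draw]
  FD 10: (-18,5) -> (-28,5) [heading=180, draw]
  LT 90: heading 180 -> 270
  -- iteration 2/3 --
  FD 8: (-28,5) -> (-28,-3) [heading=270, draw]
  FD 10: (-28,-3) -> (-28,-13) [heading=270, draw]
  LT 90: heading 270 -> 0
  -- iteration 3/3 --
  FD 8: (-28,-13) -> (-20,-13) [heading=0, draw]
  FD 10: (-20,-13) -> (-10,-13) [heading=0, draw]
  LT 90: heading 0 -> 90
]
Final: pos=(-10,-13), heading=90, 6 segment(s) drawn

Segment endpoints: x in {-28, -28, -20, -18, -10, -10}, y in {-13, -13, -13, -3, 5, 5, 5}
xmin=-28, ymin=-13, xmax=-10, ymax=5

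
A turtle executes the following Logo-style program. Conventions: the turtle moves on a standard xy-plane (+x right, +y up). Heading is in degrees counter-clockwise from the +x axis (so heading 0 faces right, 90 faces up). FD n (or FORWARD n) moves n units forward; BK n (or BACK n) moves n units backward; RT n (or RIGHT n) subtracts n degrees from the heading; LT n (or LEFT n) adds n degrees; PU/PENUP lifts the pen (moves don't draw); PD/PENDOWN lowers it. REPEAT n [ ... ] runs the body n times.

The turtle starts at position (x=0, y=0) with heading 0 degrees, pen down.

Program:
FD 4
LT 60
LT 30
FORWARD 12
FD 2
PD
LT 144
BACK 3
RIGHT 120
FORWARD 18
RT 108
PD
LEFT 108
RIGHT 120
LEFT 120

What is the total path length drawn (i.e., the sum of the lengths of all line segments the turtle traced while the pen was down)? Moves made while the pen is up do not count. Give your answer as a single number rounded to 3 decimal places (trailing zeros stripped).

Executing turtle program step by step:
Start: pos=(0,0), heading=0, pen down
FD 4: (0,0) -> (4,0) [heading=0, draw]
LT 60: heading 0 -> 60
LT 30: heading 60 -> 90
FD 12: (4,0) -> (4,12) [heading=90, draw]
FD 2: (4,12) -> (4,14) [heading=90, draw]
PD: pen down
LT 144: heading 90 -> 234
BK 3: (4,14) -> (5.763,16.427) [heading=234, draw]
RT 120: heading 234 -> 114
FD 18: (5.763,16.427) -> (-1.558,32.871) [heading=114, draw]
RT 108: heading 114 -> 6
PD: pen down
LT 108: heading 6 -> 114
RT 120: heading 114 -> 354
LT 120: heading 354 -> 114
Final: pos=(-1.558,32.871), heading=114, 5 segment(s) drawn

Segment lengths:
  seg 1: (0,0) -> (4,0), length = 4
  seg 2: (4,0) -> (4,12), length = 12
  seg 3: (4,12) -> (4,14), length = 2
  seg 4: (4,14) -> (5.763,16.427), length = 3
  seg 5: (5.763,16.427) -> (-1.558,32.871), length = 18
Total = 39

Answer: 39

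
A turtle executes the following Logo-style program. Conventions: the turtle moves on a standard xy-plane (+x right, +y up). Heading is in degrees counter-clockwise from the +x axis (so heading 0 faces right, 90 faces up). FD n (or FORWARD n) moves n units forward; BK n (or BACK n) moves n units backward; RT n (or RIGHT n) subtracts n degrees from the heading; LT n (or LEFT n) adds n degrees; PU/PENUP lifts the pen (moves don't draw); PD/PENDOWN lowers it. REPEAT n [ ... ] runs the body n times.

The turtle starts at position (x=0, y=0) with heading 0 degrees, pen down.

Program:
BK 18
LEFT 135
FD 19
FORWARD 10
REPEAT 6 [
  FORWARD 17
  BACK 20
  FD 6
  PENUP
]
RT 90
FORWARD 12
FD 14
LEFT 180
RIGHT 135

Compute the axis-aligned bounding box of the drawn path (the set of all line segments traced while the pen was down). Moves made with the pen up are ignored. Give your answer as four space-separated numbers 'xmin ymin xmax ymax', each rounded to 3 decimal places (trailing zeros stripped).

Answer: -50.527 0 0 32.527

Derivation:
Executing turtle program step by step:
Start: pos=(0,0), heading=0, pen down
BK 18: (0,0) -> (-18,0) [heading=0, draw]
LT 135: heading 0 -> 135
FD 19: (-18,0) -> (-31.435,13.435) [heading=135, draw]
FD 10: (-31.435,13.435) -> (-38.506,20.506) [heading=135, draw]
REPEAT 6 [
  -- iteration 1/6 --
  FD 17: (-38.506,20.506) -> (-50.527,32.527) [heading=135, draw]
  BK 20: (-50.527,32.527) -> (-36.385,18.385) [heading=135, draw]
  FD 6: (-36.385,18.385) -> (-40.627,22.627) [heading=135, draw]
  PU: pen up
  -- iteration 2/6 --
  FD 17: (-40.627,22.627) -> (-52.648,34.648) [heading=135, move]
  BK 20: (-52.648,34.648) -> (-38.506,20.506) [heading=135, move]
  FD 6: (-38.506,20.506) -> (-42.749,24.749) [heading=135, move]
  PU: pen up
  -- iteration 3/6 --
  FD 17: (-42.749,24.749) -> (-54.77,36.77) [heading=135, move]
  BK 20: (-54.77,36.77) -> (-40.627,22.627) [heading=135, move]
  FD 6: (-40.627,22.627) -> (-44.87,26.87) [heading=135, move]
  PU: pen up
  -- iteration 4/6 --
  FD 17: (-44.87,26.87) -> (-56.891,38.891) [heading=135, move]
  BK 20: (-56.891,38.891) -> (-42.749,24.749) [heading=135, move]
  FD 6: (-42.749,24.749) -> (-46.991,28.991) [heading=135, move]
  PU: pen up
  -- iteration 5/6 --
  FD 17: (-46.991,28.991) -> (-59.012,41.012) [heading=135, move]
  BK 20: (-59.012,41.012) -> (-44.87,26.87) [heading=135, move]
  FD 6: (-44.87,26.87) -> (-49.113,31.113) [heading=135, move]
  PU: pen up
  -- iteration 6/6 --
  FD 17: (-49.113,31.113) -> (-61.134,43.134) [heading=135, move]
  BK 20: (-61.134,43.134) -> (-46.991,28.991) [heading=135, move]
  FD 6: (-46.991,28.991) -> (-51.234,33.234) [heading=135, move]
  PU: pen up
]
RT 90: heading 135 -> 45
FD 12: (-51.234,33.234) -> (-42.749,41.719) [heading=45, move]
FD 14: (-42.749,41.719) -> (-32.849,51.619) [heading=45, move]
LT 180: heading 45 -> 225
RT 135: heading 225 -> 90
Final: pos=(-32.849,51.619), heading=90, 6 segment(s) drawn

Segment endpoints: x in {-50.527, -40.627, -38.506, -36.385, -31.435, -18, 0}, y in {0, 13.435, 18.385, 20.506, 22.627, 32.527}
xmin=-50.527, ymin=0, xmax=0, ymax=32.527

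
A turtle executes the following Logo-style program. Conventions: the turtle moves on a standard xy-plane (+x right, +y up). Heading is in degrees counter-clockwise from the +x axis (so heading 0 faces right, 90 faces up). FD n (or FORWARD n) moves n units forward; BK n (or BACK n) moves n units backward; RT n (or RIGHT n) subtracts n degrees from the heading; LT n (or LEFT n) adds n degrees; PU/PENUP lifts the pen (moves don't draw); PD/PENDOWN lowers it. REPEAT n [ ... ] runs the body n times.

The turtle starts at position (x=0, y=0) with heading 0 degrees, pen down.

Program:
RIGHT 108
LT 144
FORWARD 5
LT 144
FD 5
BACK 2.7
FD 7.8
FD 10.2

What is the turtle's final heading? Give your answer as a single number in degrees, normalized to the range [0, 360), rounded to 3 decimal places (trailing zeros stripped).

Executing turtle program step by step:
Start: pos=(0,0), heading=0, pen down
RT 108: heading 0 -> 252
LT 144: heading 252 -> 36
FD 5: (0,0) -> (4.045,2.939) [heading=36, draw]
LT 144: heading 36 -> 180
FD 5: (4.045,2.939) -> (-0.955,2.939) [heading=180, draw]
BK 2.7: (-0.955,2.939) -> (1.745,2.939) [heading=180, draw]
FD 7.8: (1.745,2.939) -> (-6.055,2.939) [heading=180, draw]
FD 10.2: (-6.055,2.939) -> (-16.255,2.939) [heading=180, draw]
Final: pos=(-16.255,2.939), heading=180, 5 segment(s) drawn

Answer: 180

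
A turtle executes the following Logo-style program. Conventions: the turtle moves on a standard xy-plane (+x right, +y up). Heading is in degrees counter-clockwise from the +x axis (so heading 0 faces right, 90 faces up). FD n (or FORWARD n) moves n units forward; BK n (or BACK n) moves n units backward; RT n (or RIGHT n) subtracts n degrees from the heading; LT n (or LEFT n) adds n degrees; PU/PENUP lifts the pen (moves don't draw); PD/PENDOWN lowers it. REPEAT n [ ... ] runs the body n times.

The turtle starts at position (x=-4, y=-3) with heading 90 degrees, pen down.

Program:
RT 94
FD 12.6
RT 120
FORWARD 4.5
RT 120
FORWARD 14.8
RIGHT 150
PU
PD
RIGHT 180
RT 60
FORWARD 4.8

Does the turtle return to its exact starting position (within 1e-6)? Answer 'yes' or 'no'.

Answer: no

Derivation:
Executing turtle program step by step:
Start: pos=(-4,-3), heading=90, pen down
RT 94: heading 90 -> 356
FD 12.6: (-4,-3) -> (8.569,-3.879) [heading=356, draw]
RT 120: heading 356 -> 236
FD 4.5: (8.569,-3.879) -> (6.053,-7.61) [heading=236, draw]
RT 120: heading 236 -> 116
FD 14.8: (6.053,-7.61) -> (-0.435,5.693) [heading=116, draw]
RT 150: heading 116 -> 326
PU: pen up
PD: pen down
RT 180: heading 326 -> 146
RT 60: heading 146 -> 86
FD 4.8: (-0.435,5.693) -> (-0.1,10.481) [heading=86, draw]
Final: pos=(-0.1,10.481), heading=86, 4 segment(s) drawn

Start position: (-4, -3)
Final position: (-0.1, 10.481)
Distance = 14.034; >= 1e-6 -> NOT closed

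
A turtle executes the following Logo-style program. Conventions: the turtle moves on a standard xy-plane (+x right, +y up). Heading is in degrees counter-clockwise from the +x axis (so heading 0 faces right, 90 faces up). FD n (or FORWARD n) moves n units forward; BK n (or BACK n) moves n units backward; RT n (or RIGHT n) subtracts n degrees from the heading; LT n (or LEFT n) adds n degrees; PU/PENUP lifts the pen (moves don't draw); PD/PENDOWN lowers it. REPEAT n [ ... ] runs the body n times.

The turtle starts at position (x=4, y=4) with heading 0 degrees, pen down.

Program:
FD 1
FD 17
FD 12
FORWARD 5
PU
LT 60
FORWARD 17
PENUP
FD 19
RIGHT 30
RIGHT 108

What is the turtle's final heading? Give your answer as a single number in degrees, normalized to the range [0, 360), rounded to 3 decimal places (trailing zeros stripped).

Answer: 282

Derivation:
Executing turtle program step by step:
Start: pos=(4,4), heading=0, pen down
FD 1: (4,4) -> (5,4) [heading=0, draw]
FD 17: (5,4) -> (22,4) [heading=0, draw]
FD 12: (22,4) -> (34,4) [heading=0, draw]
FD 5: (34,4) -> (39,4) [heading=0, draw]
PU: pen up
LT 60: heading 0 -> 60
FD 17: (39,4) -> (47.5,18.722) [heading=60, move]
PU: pen up
FD 19: (47.5,18.722) -> (57,35.177) [heading=60, move]
RT 30: heading 60 -> 30
RT 108: heading 30 -> 282
Final: pos=(57,35.177), heading=282, 4 segment(s) drawn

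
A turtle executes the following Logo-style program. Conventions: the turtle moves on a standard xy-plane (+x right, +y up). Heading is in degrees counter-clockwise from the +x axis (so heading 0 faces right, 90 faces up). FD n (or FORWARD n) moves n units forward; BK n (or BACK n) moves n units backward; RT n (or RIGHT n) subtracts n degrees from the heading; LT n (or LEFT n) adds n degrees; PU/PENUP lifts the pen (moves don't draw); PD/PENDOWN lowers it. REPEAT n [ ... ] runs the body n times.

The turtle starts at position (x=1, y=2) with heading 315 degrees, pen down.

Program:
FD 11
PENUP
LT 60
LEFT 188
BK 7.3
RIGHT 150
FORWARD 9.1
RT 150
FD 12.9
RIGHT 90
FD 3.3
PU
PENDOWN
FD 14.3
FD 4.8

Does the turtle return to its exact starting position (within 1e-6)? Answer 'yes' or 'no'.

Executing turtle program step by step:
Start: pos=(1,2), heading=315, pen down
FD 11: (1,2) -> (8.778,-5.778) [heading=315, draw]
PU: pen up
LT 60: heading 315 -> 15
LT 188: heading 15 -> 203
BK 7.3: (8.778,-5.778) -> (15.498,-2.926) [heading=203, move]
RT 150: heading 203 -> 53
FD 9.1: (15.498,-2.926) -> (20.974,4.342) [heading=53, move]
RT 150: heading 53 -> 263
FD 12.9: (20.974,4.342) -> (19.402,-8.462) [heading=263, move]
RT 90: heading 263 -> 173
FD 3.3: (19.402,-8.462) -> (16.127,-8.06) [heading=173, move]
PU: pen up
PD: pen down
FD 14.3: (16.127,-8.06) -> (1.933,-6.317) [heading=173, draw]
FD 4.8: (1.933,-6.317) -> (-2.831,-5.732) [heading=173, draw]
Final: pos=(-2.831,-5.732), heading=173, 3 segment(s) drawn

Start position: (1, 2)
Final position: (-2.831, -5.732)
Distance = 8.629; >= 1e-6 -> NOT closed

Answer: no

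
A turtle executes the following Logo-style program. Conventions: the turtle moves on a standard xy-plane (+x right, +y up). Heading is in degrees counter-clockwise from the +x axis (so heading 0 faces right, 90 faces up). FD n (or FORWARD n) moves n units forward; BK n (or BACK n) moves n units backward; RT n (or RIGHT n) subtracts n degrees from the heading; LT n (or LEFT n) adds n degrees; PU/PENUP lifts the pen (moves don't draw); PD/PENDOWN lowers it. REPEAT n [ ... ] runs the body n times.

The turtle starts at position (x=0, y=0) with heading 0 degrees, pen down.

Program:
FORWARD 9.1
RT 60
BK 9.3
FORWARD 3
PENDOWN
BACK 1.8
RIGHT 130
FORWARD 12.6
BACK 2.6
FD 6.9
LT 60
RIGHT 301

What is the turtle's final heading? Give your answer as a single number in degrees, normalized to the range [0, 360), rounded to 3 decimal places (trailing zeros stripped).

Answer: 289

Derivation:
Executing turtle program step by step:
Start: pos=(0,0), heading=0, pen down
FD 9.1: (0,0) -> (9.1,0) [heading=0, draw]
RT 60: heading 0 -> 300
BK 9.3: (9.1,0) -> (4.45,8.054) [heading=300, draw]
FD 3: (4.45,8.054) -> (5.95,5.456) [heading=300, draw]
PD: pen down
BK 1.8: (5.95,5.456) -> (5.05,7.015) [heading=300, draw]
RT 130: heading 300 -> 170
FD 12.6: (5.05,7.015) -> (-7.359,9.203) [heading=170, draw]
BK 2.6: (-7.359,9.203) -> (-4.798,8.751) [heading=170, draw]
FD 6.9: (-4.798,8.751) -> (-11.593,9.949) [heading=170, draw]
LT 60: heading 170 -> 230
RT 301: heading 230 -> 289
Final: pos=(-11.593,9.949), heading=289, 7 segment(s) drawn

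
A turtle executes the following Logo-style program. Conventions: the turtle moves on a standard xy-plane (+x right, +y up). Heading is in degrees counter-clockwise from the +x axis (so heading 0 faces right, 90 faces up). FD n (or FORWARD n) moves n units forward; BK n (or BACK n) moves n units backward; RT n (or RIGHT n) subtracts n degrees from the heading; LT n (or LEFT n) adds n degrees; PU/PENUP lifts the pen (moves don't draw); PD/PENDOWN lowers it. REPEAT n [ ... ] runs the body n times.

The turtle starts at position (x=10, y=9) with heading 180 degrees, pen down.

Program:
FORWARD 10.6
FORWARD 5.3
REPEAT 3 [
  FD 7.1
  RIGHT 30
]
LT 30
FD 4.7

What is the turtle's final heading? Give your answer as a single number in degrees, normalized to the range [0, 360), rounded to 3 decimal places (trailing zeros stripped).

Answer: 120

Derivation:
Executing turtle program step by step:
Start: pos=(10,9), heading=180, pen down
FD 10.6: (10,9) -> (-0.6,9) [heading=180, draw]
FD 5.3: (-0.6,9) -> (-5.9,9) [heading=180, draw]
REPEAT 3 [
  -- iteration 1/3 --
  FD 7.1: (-5.9,9) -> (-13,9) [heading=180, draw]
  RT 30: heading 180 -> 150
  -- iteration 2/3 --
  FD 7.1: (-13,9) -> (-19.149,12.55) [heading=150, draw]
  RT 30: heading 150 -> 120
  -- iteration 3/3 --
  FD 7.1: (-19.149,12.55) -> (-22.699,18.699) [heading=120, draw]
  RT 30: heading 120 -> 90
]
LT 30: heading 90 -> 120
FD 4.7: (-22.699,18.699) -> (-25.049,22.769) [heading=120, draw]
Final: pos=(-25.049,22.769), heading=120, 6 segment(s) drawn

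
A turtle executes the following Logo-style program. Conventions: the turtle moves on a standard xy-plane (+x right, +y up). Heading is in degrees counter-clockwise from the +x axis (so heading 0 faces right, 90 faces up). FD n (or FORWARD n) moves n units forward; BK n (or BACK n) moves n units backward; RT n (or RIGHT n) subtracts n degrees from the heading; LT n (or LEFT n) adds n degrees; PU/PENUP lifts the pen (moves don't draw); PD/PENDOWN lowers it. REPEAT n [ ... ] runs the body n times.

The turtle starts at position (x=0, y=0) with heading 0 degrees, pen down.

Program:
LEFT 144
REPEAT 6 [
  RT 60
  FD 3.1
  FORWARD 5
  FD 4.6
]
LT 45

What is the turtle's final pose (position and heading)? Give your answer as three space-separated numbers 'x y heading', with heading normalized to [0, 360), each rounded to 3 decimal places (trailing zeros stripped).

Answer: 0 0 189

Derivation:
Executing turtle program step by step:
Start: pos=(0,0), heading=0, pen down
LT 144: heading 0 -> 144
REPEAT 6 [
  -- iteration 1/6 --
  RT 60: heading 144 -> 84
  FD 3.1: (0,0) -> (0.324,3.083) [heading=84, draw]
  FD 5: (0.324,3.083) -> (0.847,8.056) [heading=84, draw]
  FD 4.6: (0.847,8.056) -> (1.328,12.63) [heading=84, draw]
  -- iteration 2/6 --
  RT 60: heading 84 -> 24
  FD 3.1: (1.328,12.63) -> (4.16,13.891) [heading=24, draw]
  FD 5: (4.16,13.891) -> (8.727,15.925) [heading=24, draw]
  FD 4.6: (8.727,15.925) -> (12.93,17.796) [heading=24, draw]
  -- iteration 3/6 --
  RT 60: heading 24 -> 324
  FD 3.1: (12.93,17.796) -> (15.437,15.974) [heading=324, draw]
  FD 5: (15.437,15.974) -> (19.483,13.035) [heading=324, draw]
  FD 4.6: (19.483,13.035) -> (23.204,10.331) [heading=324, draw]
  -- iteration 4/6 --
  RT 60: heading 324 -> 264
  FD 3.1: (23.204,10.331) -> (22.88,7.248) [heading=264, draw]
  FD 5: (22.88,7.248) -> (22.357,2.275) [heading=264, draw]
  FD 4.6: (22.357,2.275) -> (21.877,-2.299) [heading=264, draw]
  -- iteration 5/6 --
  RT 60: heading 264 -> 204
  FD 3.1: (21.877,-2.299) -> (19.045,-3.56) [heading=204, draw]
  FD 5: (19.045,-3.56) -> (14.477,-5.594) [heading=204, draw]
  FD 4.6: (14.477,-5.594) -> (10.275,-7.465) [heading=204, draw]
  -- iteration 6/6 --
  RT 60: heading 204 -> 144
  FD 3.1: (10.275,-7.465) -> (7.767,-5.643) [heading=144, draw]
  FD 5: (7.767,-5.643) -> (3.721,-2.704) [heading=144, draw]
  FD 4.6: (3.721,-2.704) -> (0,0) [heading=144, draw]
]
LT 45: heading 144 -> 189
Final: pos=(0,0), heading=189, 18 segment(s) drawn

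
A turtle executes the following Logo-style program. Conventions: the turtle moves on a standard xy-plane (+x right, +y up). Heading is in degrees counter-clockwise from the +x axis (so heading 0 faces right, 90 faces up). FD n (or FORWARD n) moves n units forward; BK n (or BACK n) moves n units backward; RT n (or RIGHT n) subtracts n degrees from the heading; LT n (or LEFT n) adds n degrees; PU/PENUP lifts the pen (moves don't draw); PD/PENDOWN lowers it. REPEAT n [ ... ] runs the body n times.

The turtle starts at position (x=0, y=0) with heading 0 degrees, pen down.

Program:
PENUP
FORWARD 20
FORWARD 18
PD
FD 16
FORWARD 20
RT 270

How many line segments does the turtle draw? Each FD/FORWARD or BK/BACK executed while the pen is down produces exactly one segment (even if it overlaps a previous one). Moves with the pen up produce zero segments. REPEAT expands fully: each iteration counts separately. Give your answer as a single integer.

Answer: 2

Derivation:
Executing turtle program step by step:
Start: pos=(0,0), heading=0, pen down
PU: pen up
FD 20: (0,0) -> (20,0) [heading=0, move]
FD 18: (20,0) -> (38,0) [heading=0, move]
PD: pen down
FD 16: (38,0) -> (54,0) [heading=0, draw]
FD 20: (54,0) -> (74,0) [heading=0, draw]
RT 270: heading 0 -> 90
Final: pos=(74,0), heading=90, 2 segment(s) drawn
Segments drawn: 2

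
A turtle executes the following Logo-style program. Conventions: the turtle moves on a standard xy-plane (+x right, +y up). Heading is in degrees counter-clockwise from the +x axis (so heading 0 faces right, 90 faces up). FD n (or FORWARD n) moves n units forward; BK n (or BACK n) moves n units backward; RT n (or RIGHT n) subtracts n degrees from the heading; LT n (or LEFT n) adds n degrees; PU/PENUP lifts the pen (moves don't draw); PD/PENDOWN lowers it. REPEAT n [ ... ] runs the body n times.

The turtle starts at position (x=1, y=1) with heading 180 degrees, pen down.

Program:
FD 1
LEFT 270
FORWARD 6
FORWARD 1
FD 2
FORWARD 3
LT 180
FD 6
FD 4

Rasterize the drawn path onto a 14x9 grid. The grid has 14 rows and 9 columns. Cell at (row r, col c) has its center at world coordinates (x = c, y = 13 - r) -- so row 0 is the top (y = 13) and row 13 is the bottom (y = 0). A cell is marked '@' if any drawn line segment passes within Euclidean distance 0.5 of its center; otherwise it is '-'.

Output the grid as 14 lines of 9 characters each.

Answer: @--------
@--------
@--------
@--------
@--------
@--------
@--------
@--------
@--------
@--------
@--------
@--------
@@-------
---------

Derivation:
Segment 0: (1,1) -> (0,1)
Segment 1: (0,1) -> (0,7)
Segment 2: (0,7) -> (0,8)
Segment 3: (0,8) -> (0,10)
Segment 4: (0,10) -> (0,13)
Segment 5: (0,13) -> (0,7)
Segment 6: (0,7) -> (-0,3)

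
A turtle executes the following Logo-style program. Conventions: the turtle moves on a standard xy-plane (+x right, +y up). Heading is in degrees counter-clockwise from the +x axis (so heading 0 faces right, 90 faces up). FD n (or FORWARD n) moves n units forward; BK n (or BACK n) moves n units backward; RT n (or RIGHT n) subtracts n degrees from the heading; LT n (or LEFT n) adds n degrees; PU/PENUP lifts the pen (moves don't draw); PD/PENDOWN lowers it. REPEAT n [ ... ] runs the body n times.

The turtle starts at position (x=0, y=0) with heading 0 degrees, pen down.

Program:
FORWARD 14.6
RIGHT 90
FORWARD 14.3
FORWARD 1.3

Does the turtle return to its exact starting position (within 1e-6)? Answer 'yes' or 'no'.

Answer: no

Derivation:
Executing turtle program step by step:
Start: pos=(0,0), heading=0, pen down
FD 14.6: (0,0) -> (14.6,0) [heading=0, draw]
RT 90: heading 0 -> 270
FD 14.3: (14.6,0) -> (14.6,-14.3) [heading=270, draw]
FD 1.3: (14.6,-14.3) -> (14.6,-15.6) [heading=270, draw]
Final: pos=(14.6,-15.6), heading=270, 3 segment(s) drawn

Start position: (0, 0)
Final position: (14.6, -15.6)
Distance = 21.366; >= 1e-6 -> NOT closed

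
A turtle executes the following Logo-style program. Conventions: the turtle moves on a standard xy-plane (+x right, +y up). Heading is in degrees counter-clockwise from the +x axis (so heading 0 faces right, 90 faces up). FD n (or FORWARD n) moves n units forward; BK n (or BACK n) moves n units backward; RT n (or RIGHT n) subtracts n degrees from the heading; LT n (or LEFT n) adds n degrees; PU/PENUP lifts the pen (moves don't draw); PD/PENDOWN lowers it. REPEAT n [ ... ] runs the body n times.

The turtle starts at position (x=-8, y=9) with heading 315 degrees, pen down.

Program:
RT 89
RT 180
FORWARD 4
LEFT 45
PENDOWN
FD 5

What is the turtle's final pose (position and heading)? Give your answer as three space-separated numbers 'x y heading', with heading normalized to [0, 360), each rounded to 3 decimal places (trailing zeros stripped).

Answer: -5.309 16.877 91

Derivation:
Executing turtle program step by step:
Start: pos=(-8,9), heading=315, pen down
RT 89: heading 315 -> 226
RT 180: heading 226 -> 46
FD 4: (-8,9) -> (-5.221,11.877) [heading=46, draw]
LT 45: heading 46 -> 91
PD: pen down
FD 5: (-5.221,11.877) -> (-5.309,16.877) [heading=91, draw]
Final: pos=(-5.309,16.877), heading=91, 2 segment(s) drawn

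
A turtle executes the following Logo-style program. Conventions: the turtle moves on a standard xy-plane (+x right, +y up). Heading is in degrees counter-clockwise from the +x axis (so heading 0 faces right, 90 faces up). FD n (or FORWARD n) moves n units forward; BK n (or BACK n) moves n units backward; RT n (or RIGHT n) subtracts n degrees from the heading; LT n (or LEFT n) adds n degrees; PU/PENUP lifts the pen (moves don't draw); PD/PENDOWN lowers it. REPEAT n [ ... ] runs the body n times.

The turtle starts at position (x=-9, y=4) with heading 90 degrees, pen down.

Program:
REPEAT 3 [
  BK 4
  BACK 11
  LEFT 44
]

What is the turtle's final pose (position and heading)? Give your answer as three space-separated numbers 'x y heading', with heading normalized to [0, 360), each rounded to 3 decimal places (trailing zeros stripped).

Answer: 16.411 -22.314 222

Derivation:
Executing turtle program step by step:
Start: pos=(-9,4), heading=90, pen down
REPEAT 3 [
  -- iteration 1/3 --
  BK 4: (-9,4) -> (-9,0) [heading=90, draw]
  BK 11: (-9,0) -> (-9,-11) [heading=90, draw]
  LT 44: heading 90 -> 134
  -- iteration 2/3 --
  BK 4: (-9,-11) -> (-6.221,-13.877) [heading=134, draw]
  BK 11: (-6.221,-13.877) -> (1.42,-21.79) [heading=134, draw]
  LT 44: heading 134 -> 178
  -- iteration 3/3 --
  BK 4: (1.42,-21.79) -> (5.417,-21.93) [heading=178, draw]
  BK 11: (5.417,-21.93) -> (16.411,-22.314) [heading=178, draw]
  LT 44: heading 178 -> 222
]
Final: pos=(16.411,-22.314), heading=222, 6 segment(s) drawn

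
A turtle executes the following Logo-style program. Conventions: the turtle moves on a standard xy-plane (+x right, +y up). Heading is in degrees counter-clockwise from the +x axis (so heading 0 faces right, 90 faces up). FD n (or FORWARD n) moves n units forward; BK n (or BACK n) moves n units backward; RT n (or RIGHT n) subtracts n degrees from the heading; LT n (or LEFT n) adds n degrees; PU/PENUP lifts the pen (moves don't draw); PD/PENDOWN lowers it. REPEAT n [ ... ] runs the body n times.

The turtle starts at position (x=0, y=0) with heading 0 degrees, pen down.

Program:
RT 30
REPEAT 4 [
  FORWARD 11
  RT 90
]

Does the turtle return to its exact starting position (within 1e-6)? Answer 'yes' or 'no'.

Executing turtle program step by step:
Start: pos=(0,0), heading=0, pen down
RT 30: heading 0 -> 330
REPEAT 4 [
  -- iteration 1/4 --
  FD 11: (0,0) -> (9.526,-5.5) [heading=330, draw]
  RT 90: heading 330 -> 240
  -- iteration 2/4 --
  FD 11: (9.526,-5.5) -> (4.026,-15.026) [heading=240, draw]
  RT 90: heading 240 -> 150
  -- iteration 3/4 --
  FD 11: (4.026,-15.026) -> (-5.5,-9.526) [heading=150, draw]
  RT 90: heading 150 -> 60
  -- iteration 4/4 --
  FD 11: (-5.5,-9.526) -> (0,0) [heading=60, draw]
  RT 90: heading 60 -> 330
]
Final: pos=(0,0), heading=330, 4 segment(s) drawn

Start position: (0, 0)
Final position: (0, 0)
Distance = 0; < 1e-6 -> CLOSED

Answer: yes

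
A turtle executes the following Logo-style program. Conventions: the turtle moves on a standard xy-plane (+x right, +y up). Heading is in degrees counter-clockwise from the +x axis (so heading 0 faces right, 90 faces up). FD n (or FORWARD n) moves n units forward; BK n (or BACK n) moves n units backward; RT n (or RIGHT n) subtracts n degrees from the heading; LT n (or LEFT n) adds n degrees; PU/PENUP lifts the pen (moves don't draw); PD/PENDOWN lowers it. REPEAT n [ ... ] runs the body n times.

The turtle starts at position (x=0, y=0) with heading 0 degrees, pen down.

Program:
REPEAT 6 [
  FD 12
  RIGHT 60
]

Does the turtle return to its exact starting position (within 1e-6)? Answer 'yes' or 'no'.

Answer: yes

Derivation:
Executing turtle program step by step:
Start: pos=(0,0), heading=0, pen down
REPEAT 6 [
  -- iteration 1/6 --
  FD 12: (0,0) -> (12,0) [heading=0, draw]
  RT 60: heading 0 -> 300
  -- iteration 2/6 --
  FD 12: (12,0) -> (18,-10.392) [heading=300, draw]
  RT 60: heading 300 -> 240
  -- iteration 3/6 --
  FD 12: (18,-10.392) -> (12,-20.785) [heading=240, draw]
  RT 60: heading 240 -> 180
  -- iteration 4/6 --
  FD 12: (12,-20.785) -> (0,-20.785) [heading=180, draw]
  RT 60: heading 180 -> 120
  -- iteration 5/6 --
  FD 12: (0,-20.785) -> (-6,-10.392) [heading=120, draw]
  RT 60: heading 120 -> 60
  -- iteration 6/6 --
  FD 12: (-6,-10.392) -> (0,0) [heading=60, draw]
  RT 60: heading 60 -> 0
]
Final: pos=(0,0), heading=0, 6 segment(s) drawn

Start position: (0, 0)
Final position: (0, 0)
Distance = 0; < 1e-6 -> CLOSED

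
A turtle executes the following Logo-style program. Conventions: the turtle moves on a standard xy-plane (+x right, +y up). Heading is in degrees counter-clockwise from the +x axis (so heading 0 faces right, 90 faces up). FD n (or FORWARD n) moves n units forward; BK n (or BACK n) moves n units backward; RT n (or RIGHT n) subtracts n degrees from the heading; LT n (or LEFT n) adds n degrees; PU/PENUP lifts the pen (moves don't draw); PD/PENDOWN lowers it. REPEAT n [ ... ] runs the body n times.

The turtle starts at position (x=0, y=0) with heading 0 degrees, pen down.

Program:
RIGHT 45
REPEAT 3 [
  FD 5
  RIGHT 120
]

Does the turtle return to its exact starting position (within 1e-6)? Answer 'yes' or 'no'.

Executing turtle program step by step:
Start: pos=(0,0), heading=0, pen down
RT 45: heading 0 -> 315
REPEAT 3 [
  -- iteration 1/3 --
  FD 5: (0,0) -> (3.536,-3.536) [heading=315, draw]
  RT 120: heading 315 -> 195
  -- iteration 2/3 --
  FD 5: (3.536,-3.536) -> (-1.294,-4.83) [heading=195, draw]
  RT 120: heading 195 -> 75
  -- iteration 3/3 --
  FD 5: (-1.294,-4.83) -> (0,0) [heading=75, draw]
  RT 120: heading 75 -> 315
]
Final: pos=(0,0), heading=315, 3 segment(s) drawn

Start position: (0, 0)
Final position: (0, 0)
Distance = 0; < 1e-6 -> CLOSED

Answer: yes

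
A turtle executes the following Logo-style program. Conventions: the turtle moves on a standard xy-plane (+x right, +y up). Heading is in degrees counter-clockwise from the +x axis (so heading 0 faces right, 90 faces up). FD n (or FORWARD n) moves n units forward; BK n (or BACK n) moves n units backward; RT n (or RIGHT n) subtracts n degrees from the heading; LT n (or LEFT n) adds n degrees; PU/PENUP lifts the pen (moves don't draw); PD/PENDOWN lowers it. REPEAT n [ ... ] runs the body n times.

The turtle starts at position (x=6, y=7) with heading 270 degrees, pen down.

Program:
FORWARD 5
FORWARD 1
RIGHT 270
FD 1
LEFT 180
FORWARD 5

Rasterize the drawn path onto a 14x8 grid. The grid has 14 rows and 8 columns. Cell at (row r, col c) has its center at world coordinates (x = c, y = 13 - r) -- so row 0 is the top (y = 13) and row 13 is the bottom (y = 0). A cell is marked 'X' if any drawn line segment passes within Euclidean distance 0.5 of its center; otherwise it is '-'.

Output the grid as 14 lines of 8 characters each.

Answer: --------
--------
--------
--------
--------
--------
------X-
------X-
------X-
------X-
------X-
------X-
--XXXXXX
--------

Derivation:
Segment 0: (6,7) -> (6,2)
Segment 1: (6,2) -> (6,1)
Segment 2: (6,1) -> (7,1)
Segment 3: (7,1) -> (2,1)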